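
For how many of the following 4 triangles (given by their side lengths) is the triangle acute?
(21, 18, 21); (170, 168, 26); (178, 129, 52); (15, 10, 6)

1

(21,18,21): 18²+21² = 765 > 441 = 21² → acute
(170,168,26): 26²+168² = 28900 = 170² → right
(178,129,52): 52²+129² = 19345 < 31684 = 178² → obtuse
(15,10,6): 6²+10² = 136 < 225 = 15² → obtuse
1 of the 4 is acute.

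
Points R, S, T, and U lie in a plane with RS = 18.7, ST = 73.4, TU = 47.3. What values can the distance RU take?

7.4 ≤ RU ≤ 139.4

The maximum is all hops collinear in one direction: 18.7 + 73.4 + 47.3 = 139.4.
The longest hop is 73.4; the others sum to 66.0. Folding the others back against it leaves at least 73.4 − 66.0 = 7.4.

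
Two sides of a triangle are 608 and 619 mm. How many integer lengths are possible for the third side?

1215

The third side lies in the open interval (11, 1227).
Integers from 12 to 1226 inclusive: 1226 − 12 + 1 = 1215.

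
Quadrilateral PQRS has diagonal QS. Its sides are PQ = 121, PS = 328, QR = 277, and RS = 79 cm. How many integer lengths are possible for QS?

148

From triangle PQS: 207 < QS < 449.
From triangle RQS: 198 < QS < 356.
Intersection: 207 < QS < 356, so integers 208 through 355: 148 values.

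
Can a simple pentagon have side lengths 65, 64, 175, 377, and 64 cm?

No

For a pentagon, each side must be shorter than the sum of the others.
Here the longest side is 377, but the remaining 4 sides sum to only 368.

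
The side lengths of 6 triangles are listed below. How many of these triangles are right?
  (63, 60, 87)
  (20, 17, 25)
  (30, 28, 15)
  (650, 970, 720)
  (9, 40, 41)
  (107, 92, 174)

(63,60,87): 60²+63² = 7569 = 87² → right
(20,17,25): 17²+20² = 689 > 625 = 25² → acute
(30,28,15): 15²+28² = 1009 > 900 = 30² → acute
(650,970,720): 650²+720² = 940900 = 970² → right
(9,40,41): 9²+40² = 1681 = 41² → right
(107,92,174): 92²+107² = 19913 < 30276 = 174² → obtuse
3 of the 6 are right.

3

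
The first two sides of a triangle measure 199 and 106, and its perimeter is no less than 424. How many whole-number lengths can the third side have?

Triangle inequality: 93 < x < 305. Perimeter ≥ 424 gives x ≥ 424 − 199 − 106 = 119.
So 119 ≤ x < 305; integers 119 through 304: 186 values.

186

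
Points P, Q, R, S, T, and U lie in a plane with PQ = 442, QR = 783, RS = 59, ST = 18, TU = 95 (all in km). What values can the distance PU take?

The maximum is all hops collinear in one direction: 442 + 783 + 59 + 18 + 95 = 1397.
The longest hop is 783; the others sum to 614. Folding the others back against it leaves at least 783 − 614 = 169.

169 ≤ PU ≤ 1397 km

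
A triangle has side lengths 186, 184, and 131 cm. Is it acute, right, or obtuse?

acute

Compare the square of the longest side to the sum of squares of the other two: 131² + 184² = 51017 > 34596 = 186².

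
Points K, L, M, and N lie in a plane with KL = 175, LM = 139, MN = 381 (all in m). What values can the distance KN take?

The maximum is all hops collinear in one direction: 175 + 139 + 381 = 695.
The longest hop is 381; the others sum to 314. Folding the others back against it leaves at least 381 − 314 = 67.

67 ≤ KN ≤ 695 m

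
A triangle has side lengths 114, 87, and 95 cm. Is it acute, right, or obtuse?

Compare the square of the longest side to the sum of squares of the other two: 87² + 95² = 16594 > 12996 = 114².

acute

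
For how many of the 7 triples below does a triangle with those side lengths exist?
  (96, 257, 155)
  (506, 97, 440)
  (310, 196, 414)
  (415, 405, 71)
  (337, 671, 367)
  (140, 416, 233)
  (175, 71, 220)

(96,155,257): 96+155 ≤ 257 → not valid
(97,440,506): 97+440 > 506 → valid
(196,310,414): 196+310 > 414 → valid
(71,405,415): 71+405 > 415 → valid
(337,367,671): 337+367 > 671 → valid
(140,233,416): 140+233 ≤ 416 → not valid
(71,175,220): 71+175 > 220 → valid
5 of the 7 triples form a triangle.

5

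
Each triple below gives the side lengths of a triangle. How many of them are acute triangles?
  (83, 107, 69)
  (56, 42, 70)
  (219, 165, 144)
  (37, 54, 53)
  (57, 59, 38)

3

(83,107,69): 69²+83² = 11650 > 11449 = 107² → acute
(56,42,70): 42²+56² = 4900 = 70² → right
(219,165,144): 144²+165² = 47961 = 219² → right
(37,54,53): 37²+53² = 4178 > 2916 = 54² → acute
(57,59,38): 38²+57² = 4693 > 3481 = 59² → acute
3 of the 5 are acute.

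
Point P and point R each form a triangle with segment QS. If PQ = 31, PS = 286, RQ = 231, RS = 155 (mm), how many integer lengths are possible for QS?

From triangle PQS: 255 < QS < 317.
From triangle RQS: 76 < QS < 386.
Intersection: 255 < QS < 317, so integers 256 through 316: 61 values.

61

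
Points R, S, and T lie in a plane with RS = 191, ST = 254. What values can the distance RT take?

By the triangle inequality, |191 − 254| ≤ RT ≤ 191 + 254.

63 ≤ RT ≤ 445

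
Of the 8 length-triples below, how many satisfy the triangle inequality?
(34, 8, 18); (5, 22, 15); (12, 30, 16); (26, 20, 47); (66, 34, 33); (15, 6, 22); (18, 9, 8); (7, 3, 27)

(8,18,34): 8+18 ≤ 34 → not valid
(5,15,22): 5+15 ≤ 22 → not valid
(12,16,30): 12+16 ≤ 30 → not valid
(20,26,47): 20+26 ≤ 47 → not valid
(33,34,66): 33+34 > 66 → valid
(6,15,22): 6+15 ≤ 22 → not valid
(8,9,18): 8+9 ≤ 18 → not valid
(3,7,27): 3+7 ≤ 27 → not valid
1 of the 8 triples forms a triangle.

1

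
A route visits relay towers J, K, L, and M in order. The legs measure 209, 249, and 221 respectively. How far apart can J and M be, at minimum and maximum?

The maximum is all hops collinear in one direction: 209 + 249 + 221 = 679.
The longest hop is 249; the others sum to 430. Since 249 ≤ 430, the path can fold back on itself completely, so the minimum distance is 0.

0 ≤ JM ≤ 679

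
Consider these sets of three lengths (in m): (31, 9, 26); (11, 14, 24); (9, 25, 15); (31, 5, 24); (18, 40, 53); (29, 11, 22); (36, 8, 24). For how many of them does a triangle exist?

4

(9,26,31): 9+26 > 31 → valid
(11,14,24): 11+14 > 24 → valid
(9,15,25): 9+15 ≤ 25 → not valid
(5,24,31): 5+24 ≤ 31 → not valid
(18,40,53): 18+40 > 53 → valid
(11,22,29): 11+22 > 29 → valid
(8,24,36): 8+24 ≤ 36 → not valid
4 of the 7 triples form a triangle.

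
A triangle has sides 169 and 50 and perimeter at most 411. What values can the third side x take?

Triangle inequality alone gives 119 < x < 219.
The perimeter condition gives x ≤ 411 − 169 − 50 = 192.
Intersecting the two: 119 < x ≤ 192.

119 < x ≤ 192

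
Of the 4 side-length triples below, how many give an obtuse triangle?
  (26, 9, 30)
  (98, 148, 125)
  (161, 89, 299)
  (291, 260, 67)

(26,9,30): 9²+26² = 757 < 900 = 30² → obtuse
(98,148,125): 98²+125² = 25229 > 21904 = 148² → acute
(161,89,299): 89+161 ≤ 299, not a triangle
(291,260,67): 67²+260² = 72089 < 84681 = 291² → obtuse
2 of the 4 are obtuse.

2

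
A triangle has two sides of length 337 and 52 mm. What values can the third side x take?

285 < x < 389

By the triangle inequality, x must be less than 337 + 52 = 389 and greater than |337 − 52| = 285.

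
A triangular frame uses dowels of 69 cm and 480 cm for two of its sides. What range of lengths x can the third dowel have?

411 < x < 549

By the triangle inequality, x must be less than 69 + 480 = 549 and greater than |69 − 480| = 411.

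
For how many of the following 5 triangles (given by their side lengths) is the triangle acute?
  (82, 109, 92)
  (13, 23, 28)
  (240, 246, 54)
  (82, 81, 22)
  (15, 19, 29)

(82,109,92): 82²+92² = 15188 > 11881 = 109² → acute
(13,23,28): 13²+23² = 698 < 784 = 28² → obtuse
(240,246,54): 54²+240² = 60516 = 246² → right
(82,81,22): 22²+81² = 7045 > 6724 = 82² → acute
(15,19,29): 15²+19² = 586 < 841 = 29² → obtuse
2 of the 5 are acute.

2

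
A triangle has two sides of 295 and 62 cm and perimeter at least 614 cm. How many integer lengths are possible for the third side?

100

Triangle inequality: 233 < x < 357. Perimeter ≥ 614 gives x ≥ 614 − 295 − 62 = 257.
So 257 ≤ x < 357; integers 257 through 356: 100 values.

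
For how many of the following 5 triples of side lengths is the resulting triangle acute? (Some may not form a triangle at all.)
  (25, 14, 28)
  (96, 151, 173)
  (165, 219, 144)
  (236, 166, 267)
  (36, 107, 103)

(25,14,28): 14²+25² = 821 > 784 = 28² → acute
(96,151,173): 96²+151² = 32017 > 29929 = 173² → acute
(165,219,144): 144²+165² = 47961 = 219² → right
(236,166,267): 166²+236² = 83252 > 71289 = 267² → acute
(36,107,103): 36²+103² = 11905 > 11449 = 107² → acute
4 of the 5 are acute.

4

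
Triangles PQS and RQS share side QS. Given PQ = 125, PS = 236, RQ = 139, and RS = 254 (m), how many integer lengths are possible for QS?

245

From triangle PQS: 111 < QS < 361.
From triangle RQS: 115 < QS < 393.
Intersection: 115 < QS < 361, so integers 116 through 360: 245 values.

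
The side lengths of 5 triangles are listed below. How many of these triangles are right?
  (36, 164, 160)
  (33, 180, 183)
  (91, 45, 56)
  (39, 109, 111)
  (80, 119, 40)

2

(36,164,160): 36²+160² = 26896 = 164² → right
(33,180,183): 33²+180² = 33489 = 183² → right
(91,45,56): 45²+56² = 5161 < 8281 = 91² → obtuse
(39,109,111): 39²+109² = 13402 > 12321 = 111² → acute
(80,119,40): 40²+80² = 8000 < 14161 = 119² → obtuse
2 of the 5 are right.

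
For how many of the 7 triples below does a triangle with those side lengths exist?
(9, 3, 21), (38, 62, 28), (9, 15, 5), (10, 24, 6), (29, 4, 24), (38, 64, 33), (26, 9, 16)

(3,9,21): 3+9 ≤ 21 → not valid
(28,38,62): 28+38 > 62 → valid
(5,9,15): 5+9 ≤ 15 → not valid
(6,10,24): 6+10 ≤ 24 → not valid
(4,24,29): 4+24 ≤ 29 → not valid
(33,38,64): 33+38 > 64 → valid
(9,16,26): 9+16 ≤ 26 → not valid
2 of the 7 triples form a triangle.

2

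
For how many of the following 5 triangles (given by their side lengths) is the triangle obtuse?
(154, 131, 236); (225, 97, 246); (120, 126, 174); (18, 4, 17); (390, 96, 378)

(154,131,236): 131²+154² = 40877 < 55696 = 236² → obtuse
(225,97,246): 97²+225² = 60034 < 60516 = 246² → obtuse
(120,126,174): 120²+126² = 30276 = 174² → right
(18,4,17): 4²+17² = 305 < 324 = 18² → obtuse
(390,96,378): 96²+378² = 152100 = 390² → right
3 of the 5 are obtuse.

3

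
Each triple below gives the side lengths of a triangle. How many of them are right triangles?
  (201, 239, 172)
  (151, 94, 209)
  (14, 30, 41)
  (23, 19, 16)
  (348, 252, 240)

(201,239,172): 172²+201² = 69985 > 57121 = 239² → acute
(151,94,209): 94²+151² = 31637 < 43681 = 209² → obtuse
(14,30,41): 14²+30² = 1096 < 1681 = 41² → obtuse
(23,19,16): 16²+19² = 617 > 529 = 23² → acute
(348,252,240): 240²+252² = 121104 = 348² → right
1 of the 5 is right.

1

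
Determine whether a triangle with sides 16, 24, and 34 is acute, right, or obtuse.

Compare the square of the longest side to the sum of squares of the other two: 16² + 24² = 832 < 1156 = 34².

obtuse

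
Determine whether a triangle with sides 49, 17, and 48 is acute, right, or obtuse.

Compare the square of the longest side to the sum of squares of the other two: 17² + 48² = 2593 > 2401 = 49².

acute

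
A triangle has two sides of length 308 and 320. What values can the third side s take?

12 < s < 628

By the triangle inequality, s must be less than 308 + 320 = 628 and greater than |308 − 320| = 12.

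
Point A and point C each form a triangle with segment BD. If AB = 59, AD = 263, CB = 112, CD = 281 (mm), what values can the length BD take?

204 < BD < 322

From triangle ABD: |59 − 263| < BD < 59 + 263, i.e. 204 < BD < 322.
From triangle CBD: 169 < BD < 393.
Both must hold, so BD lies in the intersection.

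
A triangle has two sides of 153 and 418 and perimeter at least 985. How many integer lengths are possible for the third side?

Triangle inequality: 265 < x < 571. Perimeter ≥ 985 gives x ≥ 985 − 153 − 418 = 414.
So 414 ≤ x < 571; integers 414 through 570: 157 values.

157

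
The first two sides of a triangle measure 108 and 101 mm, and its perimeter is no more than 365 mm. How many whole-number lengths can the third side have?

Triangle inequality: 7 < x < 209. Perimeter ≤ 365 gives x ≤ 365 − 108 − 101 = 156.
So 7 < x ≤ 156; integers 8 through 156: 149 values.

149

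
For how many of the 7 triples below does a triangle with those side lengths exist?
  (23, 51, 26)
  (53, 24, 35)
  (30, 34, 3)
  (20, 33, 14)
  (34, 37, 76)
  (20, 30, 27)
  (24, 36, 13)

4

(23,26,51): 23+26 ≤ 51 → not valid
(24,35,53): 24+35 > 53 → valid
(3,30,34): 3+30 ≤ 34 → not valid
(14,20,33): 14+20 > 33 → valid
(34,37,76): 34+37 ≤ 76 → not valid
(20,27,30): 20+27 > 30 → valid
(13,24,36): 13+24 > 36 → valid
4 of the 7 triples form a triangle.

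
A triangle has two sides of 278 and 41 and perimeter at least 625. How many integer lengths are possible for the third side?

13

Triangle inequality: 237 < x < 319. Perimeter ≥ 625 gives x ≥ 625 − 278 − 41 = 306.
So 306 ≤ x < 319; integers 306 through 318: 13 values.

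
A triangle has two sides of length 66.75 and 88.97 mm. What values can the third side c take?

By the triangle inequality, c must be less than 66.75 + 88.97 = 155.72 and greater than |66.75 − 88.97| = 22.22.

22.22 < c < 155.72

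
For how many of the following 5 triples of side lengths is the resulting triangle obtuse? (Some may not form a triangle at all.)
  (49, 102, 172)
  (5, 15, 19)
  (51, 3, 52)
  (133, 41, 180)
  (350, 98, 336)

(49,102,172): 49+102 ≤ 172, not a triangle
(5,15,19): 5²+15² = 250 < 361 = 19² → obtuse
(51,3,52): 3²+51² = 2610 < 2704 = 52² → obtuse
(133,41,180): 41+133 ≤ 180, not a triangle
(350,98,336): 98²+336² = 122500 = 350² → right
2 of the 5 are obtuse.

2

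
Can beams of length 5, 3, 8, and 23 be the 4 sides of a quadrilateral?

No

For a quadrilateral, each side must be shorter than the sum of the others.
Here the longest side is 23, but the remaining 3 sides sum to only 16.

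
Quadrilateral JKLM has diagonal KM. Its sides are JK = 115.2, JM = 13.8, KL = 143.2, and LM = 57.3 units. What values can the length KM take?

From triangle JKM: |115.2 − 13.8| < KM < 115.2 + 13.8, i.e. 101.4 < KM < 129.0.
From triangle LKM: 85.9 < KM < 200.5.
Both must hold, so KM lies in the intersection.

101.4 < KM < 129.0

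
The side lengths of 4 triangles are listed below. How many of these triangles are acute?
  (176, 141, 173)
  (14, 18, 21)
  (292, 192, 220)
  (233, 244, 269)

(176,141,173): 141²+173² = 49810 > 30976 = 176² → acute
(14,18,21): 14²+18² = 520 > 441 = 21² → acute
(292,192,220): 192²+220² = 85264 = 292² → right
(233,244,269): 233²+244² = 113825 > 72361 = 269² → acute
3 of the 4 are acute.

3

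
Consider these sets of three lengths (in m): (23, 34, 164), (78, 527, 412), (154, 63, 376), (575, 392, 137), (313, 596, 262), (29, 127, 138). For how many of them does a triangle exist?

1

(23,34,164): 23+34 ≤ 164 → not valid
(78,412,527): 78+412 ≤ 527 → not valid
(63,154,376): 63+154 ≤ 376 → not valid
(137,392,575): 137+392 ≤ 575 → not valid
(262,313,596): 262+313 ≤ 596 → not valid
(29,127,138): 29+127 > 138 → valid
1 of the 6 triples forms a triangle.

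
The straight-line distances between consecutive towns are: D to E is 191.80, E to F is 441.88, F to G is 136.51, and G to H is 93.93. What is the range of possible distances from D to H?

The maximum is all hops collinear in one direction: 191.80 + 441.88 + 136.51 + 93.93 = 864.12.
The longest hop is 441.88; the others sum to 422.24. Folding the others back against it leaves at least 441.88 − 422.24 = 19.64.

19.64 ≤ DH ≤ 864.12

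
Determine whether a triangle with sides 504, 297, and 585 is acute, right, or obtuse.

Compare the square of the longest side to the sum of squares of the other two: 297² + 504² = 342225 = 585².

right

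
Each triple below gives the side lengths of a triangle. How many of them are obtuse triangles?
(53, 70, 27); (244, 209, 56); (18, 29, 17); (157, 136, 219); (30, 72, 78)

4

(53,70,27): 27²+53² = 3538 < 4900 = 70² → obtuse
(244,209,56): 56²+209² = 46817 < 59536 = 244² → obtuse
(18,29,17): 17²+18² = 613 < 841 = 29² → obtuse
(157,136,219): 136²+157² = 43145 < 47961 = 219² → obtuse
(30,72,78): 30²+72² = 6084 = 78² → right
4 of the 5 are obtuse.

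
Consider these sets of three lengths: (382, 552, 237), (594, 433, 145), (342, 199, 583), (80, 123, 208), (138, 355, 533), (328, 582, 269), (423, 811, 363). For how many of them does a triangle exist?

(237,382,552): 237+382 > 552 → valid
(145,433,594): 145+433 ≤ 594 → not valid
(199,342,583): 199+342 ≤ 583 → not valid
(80,123,208): 80+123 ≤ 208 → not valid
(138,355,533): 138+355 ≤ 533 → not valid
(269,328,582): 269+328 > 582 → valid
(363,423,811): 363+423 ≤ 811 → not valid
2 of the 7 triples form a triangle.

2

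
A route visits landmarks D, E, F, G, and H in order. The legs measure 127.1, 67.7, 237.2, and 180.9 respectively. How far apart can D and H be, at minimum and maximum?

0 ≤ DH ≤ 612.9

The maximum is all hops collinear in one direction: 127.1 + 67.7 + 237.2 + 180.9 = 612.9.
The longest hop is 237.2; the others sum to 375.7. Since 237.2 ≤ 375.7, the path can fold back on itself completely, so the minimum distance is 0.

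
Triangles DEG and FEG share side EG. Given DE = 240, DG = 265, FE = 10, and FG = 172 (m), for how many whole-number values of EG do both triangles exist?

From triangle DEG: 25 < EG < 505.
From triangle FEG: 162 < EG < 182.
Intersection: 162 < EG < 182, so integers 163 through 181: 19 values.

19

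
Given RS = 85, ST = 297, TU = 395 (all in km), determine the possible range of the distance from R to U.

The maximum is all hops collinear in one direction: 85 + 297 + 395 = 777.
The longest hop is 395; the others sum to 382. Folding the others back against it leaves at least 395 − 382 = 13.

13 ≤ RU ≤ 777 km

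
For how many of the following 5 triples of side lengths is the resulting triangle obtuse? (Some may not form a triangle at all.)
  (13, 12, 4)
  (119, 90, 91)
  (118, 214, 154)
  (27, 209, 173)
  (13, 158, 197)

2

(13,12,4): 4²+12² = 160 < 169 = 13² → obtuse
(119,90,91): 90²+91² = 16381 > 14161 = 119² → acute
(118,214,154): 118²+154² = 37640 < 45796 = 214² → obtuse
(27,209,173): 27+173 ≤ 209, not a triangle
(13,158,197): 13+158 ≤ 197, not a triangle
2 of the 5 are obtuse.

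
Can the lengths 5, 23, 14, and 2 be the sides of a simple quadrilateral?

For a quadrilateral, each side must be shorter than the sum of the others.
Here the longest side is 23, but the remaining 3 sides sum to only 21.

No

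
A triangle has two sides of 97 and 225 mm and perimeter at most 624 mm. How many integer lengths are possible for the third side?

174

Triangle inequality: 128 < x < 322. Perimeter ≤ 624 gives x ≤ 624 − 97 − 225 = 302.
So 128 < x ≤ 302; integers 129 through 302: 174 values.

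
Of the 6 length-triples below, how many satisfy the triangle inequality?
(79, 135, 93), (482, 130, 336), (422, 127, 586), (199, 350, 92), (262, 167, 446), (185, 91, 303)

1

(79,93,135): 79+93 > 135 → valid
(130,336,482): 130+336 ≤ 482 → not valid
(127,422,586): 127+422 ≤ 586 → not valid
(92,199,350): 92+199 ≤ 350 → not valid
(167,262,446): 167+262 ≤ 446 → not valid
(91,185,303): 91+185 ≤ 303 → not valid
1 of the 6 triples forms a triangle.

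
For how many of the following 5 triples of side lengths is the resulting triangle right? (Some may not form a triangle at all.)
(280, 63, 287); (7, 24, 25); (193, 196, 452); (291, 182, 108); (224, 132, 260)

3

(280,63,287): 63²+280² = 82369 = 287² → right
(7,24,25): 7²+24² = 625 = 25² → right
(193,196,452): 193+196 ≤ 452, not a triangle
(291,182,108): 108+182 ≤ 291, not a triangle
(224,132,260): 132²+224² = 67600 = 260² → right
3 of the 5 are right.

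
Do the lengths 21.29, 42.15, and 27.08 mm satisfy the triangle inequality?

The longest side is 42.15, and the other two sum to 48.37.
Since 48.37 > 42.15, the triangle inequality holds.

Yes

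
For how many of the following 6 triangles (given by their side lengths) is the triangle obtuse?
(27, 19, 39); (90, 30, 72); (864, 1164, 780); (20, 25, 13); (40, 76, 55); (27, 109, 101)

5

(27,19,39): 19²+27² = 1090 < 1521 = 39² → obtuse
(90,30,72): 30²+72² = 6084 < 8100 = 90² → obtuse
(864,1164,780): 780²+864² = 1354896 = 1164² → right
(20,25,13): 13²+20² = 569 < 625 = 25² → obtuse
(40,76,55): 40²+55² = 4625 < 5776 = 76² → obtuse
(27,109,101): 27²+101² = 10930 < 11881 = 109² → obtuse
5 of the 6 are obtuse.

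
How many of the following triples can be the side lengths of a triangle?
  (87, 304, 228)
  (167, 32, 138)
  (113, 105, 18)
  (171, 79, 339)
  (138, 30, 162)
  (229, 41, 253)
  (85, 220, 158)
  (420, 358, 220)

(87,228,304): 87+228 > 304 → valid
(32,138,167): 32+138 > 167 → valid
(18,105,113): 18+105 > 113 → valid
(79,171,339): 79+171 ≤ 339 → not valid
(30,138,162): 30+138 > 162 → valid
(41,229,253): 41+229 > 253 → valid
(85,158,220): 85+158 > 220 → valid
(220,358,420): 220+358 > 420 → valid
7 of the 8 triples form a triangle.

7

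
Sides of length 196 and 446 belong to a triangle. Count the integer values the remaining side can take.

391

The third side lies in the open interval (250, 642).
Integers from 251 to 641 inclusive: 641 − 251 + 1 = 391.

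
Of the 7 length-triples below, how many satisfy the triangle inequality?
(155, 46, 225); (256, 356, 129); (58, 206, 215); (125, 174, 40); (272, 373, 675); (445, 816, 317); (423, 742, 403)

(46,155,225): 46+155 ≤ 225 → not valid
(129,256,356): 129+256 > 356 → valid
(58,206,215): 58+206 > 215 → valid
(40,125,174): 40+125 ≤ 174 → not valid
(272,373,675): 272+373 ≤ 675 → not valid
(317,445,816): 317+445 ≤ 816 → not valid
(403,423,742): 403+423 > 742 → valid
3 of the 7 triples form a triangle.

3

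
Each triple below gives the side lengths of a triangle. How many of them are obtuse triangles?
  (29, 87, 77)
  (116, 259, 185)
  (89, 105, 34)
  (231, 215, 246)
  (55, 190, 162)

4

(29,87,77): 29²+77² = 6770 < 7569 = 87² → obtuse
(116,259,185): 116²+185² = 47681 < 67081 = 259² → obtuse
(89,105,34): 34²+89² = 9077 < 11025 = 105² → obtuse
(231,215,246): 215²+231² = 99586 > 60516 = 246² → acute
(55,190,162): 55²+162² = 29269 < 36100 = 190² → obtuse
4 of the 5 are obtuse.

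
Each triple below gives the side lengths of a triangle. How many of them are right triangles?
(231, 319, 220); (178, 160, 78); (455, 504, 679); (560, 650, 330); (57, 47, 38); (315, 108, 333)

(231,319,220): 220²+231² = 101761 = 319² → right
(178,160,78): 78²+160² = 31684 = 178² → right
(455,504,679): 455²+504² = 461041 = 679² → right
(560,650,330): 330²+560² = 422500 = 650² → right
(57,47,38): 38²+47² = 3653 > 3249 = 57² → acute
(315,108,333): 108²+315² = 110889 = 333² → right
5 of the 6 are right.

5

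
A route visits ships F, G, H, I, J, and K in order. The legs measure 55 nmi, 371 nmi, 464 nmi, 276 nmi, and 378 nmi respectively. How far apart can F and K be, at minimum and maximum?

0 ≤ FK ≤ 1544 nmi

The maximum is all hops collinear in one direction: 55 + 371 + 464 + 276 + 378 = 1544.
The longest hop is 464; the others sum to 1080. Since 464 ≤ 1080, the path can fold back on itself completely, so the minimum distance is 0.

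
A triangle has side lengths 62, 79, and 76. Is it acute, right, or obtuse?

Compare the square of the longest side to the sum of squares of the other two: 62² + 76² = 9620 > 6241 = 79².

acute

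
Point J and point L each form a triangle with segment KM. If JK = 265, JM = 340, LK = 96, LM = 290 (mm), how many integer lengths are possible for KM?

From triangle JKM: 75 < KM < 605.
From triangle LKM: 194 < KM < 386.
Intersection: 194 < KM < 386, so integers 195 through 385: 191 values.

191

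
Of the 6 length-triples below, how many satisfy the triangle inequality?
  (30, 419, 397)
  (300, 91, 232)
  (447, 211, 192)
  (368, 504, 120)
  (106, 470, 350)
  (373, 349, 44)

(30,397,419): 30+397 > 419 → valid
(91,232,300): 91+232 > 300 → valid
(192,211,447): 192+211 ≤ 447 → not valid
(120,368,504): 120+368 ≤ 504 → not valid
(106,350,470): 106+350 ≤ 470 → not valid
(44,349,373): 44+349 > 373 → valid
3 of the 6 triples form a triangle.

3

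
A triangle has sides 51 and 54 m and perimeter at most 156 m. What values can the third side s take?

3 < s ≤ 51

Triangle inequality alone gives 3 < s < 105.
The perimeter condition gives s ≤ 156 − 51 − 54 = 51.
Intersecting the two: 3 < s ≤ 51.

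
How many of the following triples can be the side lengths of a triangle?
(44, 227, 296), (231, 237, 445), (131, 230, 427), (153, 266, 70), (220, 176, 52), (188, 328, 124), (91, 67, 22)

2

(44,227,296): 44+227 ≤ 296 → not valid
(231,237,445): 231+237 > 445 → valid
(131,230,427): 131+230 ≤ 427 → not valid
(70,153,266): 70+153 ≤ 266 → not valid
(52,176,220): 52+176 > 220 → valid
(124,188,328): 124+188 ≤ 328 → not valid
(22,67,91): 22+67 ≤ 91 → not valid
2 of the 7 triples form a triangle.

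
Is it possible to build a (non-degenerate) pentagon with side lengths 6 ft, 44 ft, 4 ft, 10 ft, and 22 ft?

For a pentagon, each side must be shorter than the sum of the others.
Here the longest side is 44, but the remaining 4 sides sum to only 42.

No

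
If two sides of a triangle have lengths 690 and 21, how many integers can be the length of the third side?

41

The third side lies in the open interval (669, 711).
Integers from 670 to 710 inclusive: 710 − 670 + 1 = 41.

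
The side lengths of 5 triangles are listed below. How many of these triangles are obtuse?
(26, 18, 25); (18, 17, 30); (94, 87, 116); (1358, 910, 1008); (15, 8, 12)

2

(26,18,25): 18²+25² = 949 > 676 = 26² → acute
(18,17,30): 17²+18² = 613 < 900 = 30² → obtuse
(94,87,116): 87²+94² = 16405 > 13456 = 116² → acute
(1358,910,1008): 910²+1008² = 1844164 = 1358² → right
(15,8,12): 8²+12² = 208 < 225 = 15² → obtuse
2 of the 5 are obtuse.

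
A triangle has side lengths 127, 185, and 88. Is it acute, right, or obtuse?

Compare the square of the longest side to the sum of squares of the other two: 88² + 127² = 23873 < 34225 = 185².

obtuse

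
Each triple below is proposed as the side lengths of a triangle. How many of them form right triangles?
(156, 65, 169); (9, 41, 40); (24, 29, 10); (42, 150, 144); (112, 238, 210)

(156,65,169): 65²+156² = 28561 = 169² → right
(9,41,40): 9²+40² = 1681 = 41² → right
(24,29,10): 10²+24² = 676 < 841 = 29² → obtuse
(42,150,144): 42²+144² = 22500 = 150² → right
(112,238,210): 112²+210² = 56644 = 238² → right
4 of the 5 are right.

4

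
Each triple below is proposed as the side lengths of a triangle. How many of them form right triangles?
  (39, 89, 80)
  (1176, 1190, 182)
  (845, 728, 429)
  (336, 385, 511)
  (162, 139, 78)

4

(39,89,80): 39²+80² = 7921 = 89² → right
(1176,1190,182): 182²+1176² = 1416100 = 1190² → right
(845,728,429): 429²+728² = 714025 = 845² → right
(336,385,511): 336²+385² = 261121 = 511² → right
(162,139,78): 78²+139² = 25405 < 26244 = 162² → obtuse
4 of the 5 are right.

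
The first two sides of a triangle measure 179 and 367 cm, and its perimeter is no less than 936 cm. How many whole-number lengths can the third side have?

Triangle inequality: 188 < x < 546. Perimeter ≥ 936 gives x ≥ 936 − 179 − 367 = 390.
So 390 ≤ x < 546; integers 390 through 545: 156 values.

156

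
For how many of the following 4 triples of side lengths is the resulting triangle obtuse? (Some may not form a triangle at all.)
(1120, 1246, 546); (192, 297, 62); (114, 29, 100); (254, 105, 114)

(1120,1246,546): 546²+1120² = 1552516 = 1246² → right
(192,297,62): 62+192 ≤ 297, not a triangle
(114,29,100): 29²+100² = 10841 < 12996 = 114² → obtuse
(254,105,114): 105+114 ≤ 254, not a triangle
1 of the 4 is obtuse.

1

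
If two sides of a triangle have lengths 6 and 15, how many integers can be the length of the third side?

The third side lies in the open interval (9, 21).
Integers from 10 to 20 inclusive: 20 − 10 + 1 = 11.

11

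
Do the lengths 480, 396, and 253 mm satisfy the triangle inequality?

The longest side is 480, and the other two sum to 649.
Since 649 > 480, the triangle inequality holds.

Yes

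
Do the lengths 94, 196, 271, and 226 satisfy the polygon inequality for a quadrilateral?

A quadrilateral exists iff every side is shorter than the sum of the others — equivalently, the longest side is less than the sum of the rest.
Longest side 271 < 516 (sum of the remaining 3), so yes.

Yes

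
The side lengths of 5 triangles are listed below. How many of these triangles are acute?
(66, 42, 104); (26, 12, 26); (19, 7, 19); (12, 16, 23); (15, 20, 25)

2

(66,42,104): 42²+66² = 6120 < 10816 = 104² → obtuse
(26,12,26): 12²+26² = 820 > 676 = 26² → acute
(19,7,19): 7²+19² = 410 > 361 = 19² → acute
(12,16,23): 12²+16² = 400 < 529 = 23² → obtuse
(15,20,25): 15²+20² = 625 = 25² → right
2 of the 5 are acute.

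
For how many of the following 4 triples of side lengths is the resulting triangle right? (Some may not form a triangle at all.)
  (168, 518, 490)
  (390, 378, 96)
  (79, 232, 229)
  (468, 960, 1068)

3

(168,518,490): 168²+490² = 268324 = 518² → right
(390,378,96): 96²+378² = 152100 = 390² → right
(79,232,229): 79²+229² = 58682 > 53824 = 232² → acute
(468,960,1068): 468²+960² = 1140624 = 1068² → right
3 of the 4 are right.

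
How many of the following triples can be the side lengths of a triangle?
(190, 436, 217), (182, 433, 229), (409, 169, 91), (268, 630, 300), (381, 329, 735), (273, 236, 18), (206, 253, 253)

1

(190,217,436): 190+217 ≤ 436 → not valid
(182,229,433): 182+229 ≤ 433 → not valid
(91,169,409): 91+169 ≤ 409 → not valid
(268,300,630): 268+300 ≤ 630 → not valid
(329,381,735): 329+381 ≤ 735 → not valid
(18,236,273): 18+236 ≤ 273 → not valid
(206,253,253): 206+253 > 253 → valid
1 of the 7 triples forms a triangle.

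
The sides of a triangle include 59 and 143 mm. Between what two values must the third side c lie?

By the triangle inequality, c must be less than 59 + 143 = 202 and greater than |59 − 143| = 84.

84 < c < 202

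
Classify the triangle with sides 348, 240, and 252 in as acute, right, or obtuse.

right

Compare the square of the longest side to the sum of squares of the other two: 240² + 252² = 121104 = 348².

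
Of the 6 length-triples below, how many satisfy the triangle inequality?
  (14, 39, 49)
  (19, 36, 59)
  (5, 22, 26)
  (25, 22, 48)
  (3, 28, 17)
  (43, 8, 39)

3

(14,39,49): 14+39 > 49 → valid
(19,36,59): 19+36 ≤ 59 → not valid
(5,22,26): 5+22 > 26 → valid
(22,25,48): 22+25 ≤ 48 → not valid
(3,17,28): 3+17 ≤ 28 → not valid
(8,39,43): 8+39 > 43 → valid
3 of the 6 triples form a triangle.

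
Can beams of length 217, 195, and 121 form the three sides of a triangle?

The longest side is 217, and the other two sum to 316.
Since 316 > 217, the triangle inequality holds.

Yes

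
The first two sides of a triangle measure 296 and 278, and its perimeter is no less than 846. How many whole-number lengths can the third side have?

Triangle inequality: 18 < x < 574. Perimeter ≥ 846 gives x ≥ 846 − 296 − 278 = 272.
So 272 ≤ x < 574; integers 272 through 573: 302 values.

302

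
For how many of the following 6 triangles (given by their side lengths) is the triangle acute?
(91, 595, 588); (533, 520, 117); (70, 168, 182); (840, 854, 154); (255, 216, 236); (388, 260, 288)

1

(91,595,588): 91²+588² = 354025 = 595² → right
(533,520,117): 117²+520² = 284089 = 533² → right
(70,168,182): 70²+168² = 33124 = 182² → right
(840,854,154): 154²+840² = 729316 = 854² → right
(255,216,236): 216²+236² = 102352 > 65025 = 255² → acute
(388,260,288): 260²+288² = 150544 = 388² → right
1 of the 6 is acute.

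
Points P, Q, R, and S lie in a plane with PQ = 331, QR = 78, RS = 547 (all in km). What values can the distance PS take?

138 ≤ PS ≤ 956 km

The maximum is all hops collinear in one direction: 331 + 78 + 547 = 956.
The longest hop is 547; the others sum to 409. Folding the others back against it leaves at least 547 − 409 = 138.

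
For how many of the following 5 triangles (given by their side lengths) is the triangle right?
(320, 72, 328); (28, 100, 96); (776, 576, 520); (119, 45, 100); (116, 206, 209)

3

(320,72,328): 72²+320² = 107584 = 328² → right
(28,100,96): 28²+96² = 10000 = 100² → right
(776,576,520): 520²+576² = 602176 = 776² → right
(119,45,100): 45²+100² = 12025 < 14161 = 119² → obtuse
(116,206,209): 116²+206² = 55892 > 43681 = 209² → acute
3 of the 5 are right.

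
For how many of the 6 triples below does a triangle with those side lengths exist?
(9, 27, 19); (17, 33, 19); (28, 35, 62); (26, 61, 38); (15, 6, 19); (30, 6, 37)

5

(9,19,27): 9+19 > 27 → valid
(17,19,33): 17+19 > 33 → valid
(28,35,62): 28+35 > 62 → valid
(26,38,61): 26+38 > 61 → valid
(6,15,19): 6+15 > 19 → valid
(6,30,37): 6+30 ≤ 37 → not valid
5 of the 6 triples form a triangle.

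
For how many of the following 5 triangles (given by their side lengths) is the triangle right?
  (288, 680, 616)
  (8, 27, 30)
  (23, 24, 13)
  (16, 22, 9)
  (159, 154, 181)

(288,680,616): 288²+616² = 462400 = 680² → right
(8,27,30): 8²+27² = 793 < 900 = 30² → obtuse
(23,24,13): 13²+23² = 698 > 576 = 24² → acute
(16,22,9): 9²+16² = 337 < 484 = 22² → obtuse
(159,154,181): 154²+159² = 48997 > 32761 = 181² → acute
1 of the 5 is right.

1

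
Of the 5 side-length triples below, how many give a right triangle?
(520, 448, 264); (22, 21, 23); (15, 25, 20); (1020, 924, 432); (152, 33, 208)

3

(520,448,264): 264²+448² = 270400 = 520² → right
(22,21,23): 21²+22² = 925 > 529 = 23² → acute
(15,25,20): 15²+20² = 625 = 25² → right
(1020,924,432): 432²+924² = 1040400 = 1020² → right
(152,33,208): 33+152 ≤ 208, not a triangle
3 of the 5 are right.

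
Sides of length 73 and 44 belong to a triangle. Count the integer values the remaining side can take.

The third side lies in the open interval (29, 117).
Integers from 30 to 116 inclusive: 116 − 30 + 1 = 87.

87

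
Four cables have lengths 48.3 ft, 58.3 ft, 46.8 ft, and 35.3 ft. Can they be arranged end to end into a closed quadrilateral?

A quadrilateral exists iff every side is shorter than the sum of the others — equivalently, the longest side is less than the sum of the rest.
Longest side 58.3 < 130.4 (sum of the remaining 3), so yes.

Yes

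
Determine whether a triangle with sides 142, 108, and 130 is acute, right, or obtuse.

acute

Compare the square of the longest side to the sum of squares of the other two: 108² + 130² = 28564 > 20164 = 142².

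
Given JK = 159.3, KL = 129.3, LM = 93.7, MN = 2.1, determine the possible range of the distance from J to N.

0 ≤ JN ≤ 384.4

The maximum is all hops collinear in one direction: 159.3 + 129.3 + 93.7 + 2.1 = 384.4.
The longest hop is 159.3; the others sum to 225.1. Since 159.3 ≤ 225.1, the path can fold back on itself completely, so the minimum distance is 0.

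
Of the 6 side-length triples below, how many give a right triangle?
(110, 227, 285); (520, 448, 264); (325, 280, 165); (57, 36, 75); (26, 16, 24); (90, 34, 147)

2

(110,227,285): 110²+227² = 63629 < 81225 = 285² → obtuse
(520,448,264): 264²+448² = 270400 = 520² → right
(325,280,165): 165²+280² = 105625 = 325² → right
(57,36,75): 36²+57² = 4545 < 5625 = 75² → obtuse
(26,16,24): 16²+24² = 832 > 676 = 26² → acute
(90,34,147): 34+90 ≤ 147, not a triangle
2 of the 6 are right.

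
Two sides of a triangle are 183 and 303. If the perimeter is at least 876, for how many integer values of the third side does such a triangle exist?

96

Triangle inequality: 120 < x < 486. Perimeter ≥ 876 gives x ≥ 876 − 183 − 303 = 390.
So 390 ≤ x < 486; integers 390 through 485: 96 values.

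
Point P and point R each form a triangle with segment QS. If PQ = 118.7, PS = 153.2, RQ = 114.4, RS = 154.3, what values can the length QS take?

From triangle PQS: |118.7 − 153.2| < QS < 118.7 + 153.2, i.e. 34.5 < QS < 271.9.
From triangle RQS: 39.9 < QS < 268.7.
Both must hold, so QS lies in the intersection.

39.9 < QS < 268.7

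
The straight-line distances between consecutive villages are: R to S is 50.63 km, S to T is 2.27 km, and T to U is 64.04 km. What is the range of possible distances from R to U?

The maximum is all hops collinear in one direction: 50.63 + 2.27 + 64.04 = 116.94.
The longest hop is 64.04; the others sum to 52.90. Folding the others back against it leaves at least 64.04 − 52.90 = 11.14.

11.14 ≤ RU ≤ 116.94 km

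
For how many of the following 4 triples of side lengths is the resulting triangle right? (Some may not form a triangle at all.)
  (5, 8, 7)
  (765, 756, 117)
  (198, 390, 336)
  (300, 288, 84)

(5,8,7): 5²+7² = 74 > 64 = 8² → acute
(765,756,117): 117²+756² = 585225 = 765² → right
(198,390,336): 198²+336² = 152100 = 390² → right
(300,288,84): 84²+288² = 90000 = 300² → right
3 of the 4 are right.

3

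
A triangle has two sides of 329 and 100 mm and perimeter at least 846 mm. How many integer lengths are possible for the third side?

12

Triangle inequality: 229 < x < 429. Perimeter ≥ 846 gives x ≥ 846 − 329 − 100 = 417.
So 417 ≤ x < 429; integers 417 through 428: 12 values.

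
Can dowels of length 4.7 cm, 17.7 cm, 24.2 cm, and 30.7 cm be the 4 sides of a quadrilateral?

Yes

A quadrilateral exists iff every side is shorter than the sum of the others — equivalently, the longest side is less than the sum of the rest.
Longest side 30.7 < 46.6 (sum of the remaining 3), so yes.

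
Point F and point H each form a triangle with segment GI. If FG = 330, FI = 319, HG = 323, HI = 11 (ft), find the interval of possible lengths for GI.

312 < GI < 334

From triangle FGI: |330 − 319| < GI < 330 + 319, i.e. 11 < GI < 649.
From triangle HGI: 312 < GI < 334.
Both must hold, so GI lies in the intersection.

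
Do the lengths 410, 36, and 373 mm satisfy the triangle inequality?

The longest side is 410, but the other two sum to only 409.
409 < 410, so the triangle inequality fails.

No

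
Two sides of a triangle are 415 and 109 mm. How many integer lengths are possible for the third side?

217

The third side lies in the open interval (306, 524).
Integers from 307 to 523 inclusive: 523 − 307 + 1 = 217.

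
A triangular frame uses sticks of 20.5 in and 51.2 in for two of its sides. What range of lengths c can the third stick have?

By the triangle inequality, c must be less than 20.5 + 51.2 = 71.7 and greater than |20.5 − 51.2| = 30.7.

30.7 < c < 71.7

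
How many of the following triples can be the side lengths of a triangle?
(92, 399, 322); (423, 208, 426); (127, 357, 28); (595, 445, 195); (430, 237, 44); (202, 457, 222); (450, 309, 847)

3

(92,322,399): 92+322 > 399 → valid
(208,423,426): 208+423 > 426 → valid
(28,127,357): 28+127 ≤ 357 → not valid
(195,445,595): 195+445 > 595 → valid
(44,237,430): 44+237 ≤ 430 → not valid
(202,222,457): 202+222 ≤ 457 → not valid
(309,450,847): 309+450 ≤ 847 → not valid
3 of the 7 triples form a triangle.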